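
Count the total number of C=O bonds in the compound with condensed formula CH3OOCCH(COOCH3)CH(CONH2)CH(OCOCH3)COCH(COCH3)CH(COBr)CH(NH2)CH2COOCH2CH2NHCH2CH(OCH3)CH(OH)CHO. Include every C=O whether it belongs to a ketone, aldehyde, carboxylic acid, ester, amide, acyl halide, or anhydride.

CH3OOC: ester, 1 C=O (running total 1).
CH(COOCH3): ester, 1 C=O (running total 2).
CH(CONH2): amide, 1 C=O (running total 3).
CH(OCOCH3): ester, 1 C=O (running total 4).
CO: ketone, 1 C=O (running total 5).
CH(COCH3): ketone, 1 C=O (running total 6).
CH(COBr): acyl halide, 1 C=O (running total 7).
CH2COOCH2: ester, 1 C=O (running total 8).
CHO: aldehyde, 1 C=O (running total 9).

9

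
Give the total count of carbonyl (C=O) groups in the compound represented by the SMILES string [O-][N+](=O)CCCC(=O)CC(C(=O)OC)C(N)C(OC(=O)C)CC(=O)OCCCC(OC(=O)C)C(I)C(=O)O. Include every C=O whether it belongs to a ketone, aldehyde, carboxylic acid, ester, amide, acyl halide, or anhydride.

6

CO: ketone, 1 C=O (running total 1).
CH(COOCH3): ester, 1 C=O (running total 2).
CH(OCOCH3): ester, 1 C=O (running total 3).
CH2COOCH2: ester, 1 C=O (running total 4).
CH(OCOCH3): ester, 1 C=O (running total 5).
COOH: carboxylic acid, 1 C=O (running total 6).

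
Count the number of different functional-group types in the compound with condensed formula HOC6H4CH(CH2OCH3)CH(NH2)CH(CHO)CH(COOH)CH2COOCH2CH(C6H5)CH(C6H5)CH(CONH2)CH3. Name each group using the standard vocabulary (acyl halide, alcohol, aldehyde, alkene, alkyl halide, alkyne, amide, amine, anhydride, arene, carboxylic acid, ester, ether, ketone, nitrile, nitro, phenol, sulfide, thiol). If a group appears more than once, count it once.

8

–OH attached directly to an aromatic ring → phenol (not alcohol); the ring itself is an arene.
pendant –CH2OCH3: C–O–C linkage → ether.
–NH2 on an sp³ carbon with no adjacent C=O → amine.
pendant –CHO: carbonyl C bonded to C and H → aldehyde.
pendant –COOH: carbonyl C bonded to C and –OH → carboxylic acid.
–C(=O)–O–C with C on the carbonyl side → ester.
pendant –C6H5: benzene ring → arene.
pendant –C6H5: benzene ring → arene.
pendant –CONH2: carbonyl C bonded to C and N → amide.
Distinct types present: aldehyde, amide, amine, arene, carboxylic acid, ester, ether, phenol.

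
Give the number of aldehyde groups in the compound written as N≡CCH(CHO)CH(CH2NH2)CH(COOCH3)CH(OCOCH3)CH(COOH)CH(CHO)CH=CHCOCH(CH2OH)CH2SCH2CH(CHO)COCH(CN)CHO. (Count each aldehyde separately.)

4

N≡C–: carbon triple-bonded to nitrogen → nitrile.
pendant –CHO: carbonyl C bonded to C and H → aldehyde.
pendant –CH2NH2: N on sp³ C, no adjacent C=O → amine.
pendant –COOCH3: carbonyl C bonded to C and –OCH3 → ester.
pendant –OC(=O)CH3: an acyloxy group → ester.
pendant –COOH: carbonyl C bonded to C and –OH → carboxylic acid.
pendant –CHO: carbonyl C bonded to C and H → aldehyde.
C=C double bond → alkene.
–C(=O)– with carbon on both sides → ketone.
pendant –CH2OH on an sp³ backbone C → alcohol.
C–S–C linkage → sulfide (thioether).
pendant –CHO: carbonyl C bonded to C and H → aldehyde.
–C(=O)– with carbon on both sides → ketone.
pendant –C≡N: nitrile.
terminal –CHO: carbonyl C bonded to H and C → aldehyde.
Aldehyde appears at: CH(CHO), CH(CHO), CH(CHO), CHO → 4.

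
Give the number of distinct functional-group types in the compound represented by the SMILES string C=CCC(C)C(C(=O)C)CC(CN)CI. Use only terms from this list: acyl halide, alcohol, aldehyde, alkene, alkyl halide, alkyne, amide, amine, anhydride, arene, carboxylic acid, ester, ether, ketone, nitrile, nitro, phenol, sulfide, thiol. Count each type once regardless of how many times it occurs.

4

Reading the structure from left to right:
  CH2=CH: C=C double bond → alkene.
  CH(COCH3): pendant –COCH3: carbonyl C bonded to two carbons → ketone.
  CH(CH2NH2): pendant –CH2NH2: N on sp³ C, no adjacent C=O → amine.
  CH2I: halogen on an sp³ carbon → alkyl halide.
Distinct types present: alkene, alkyl halide, amine, ketone.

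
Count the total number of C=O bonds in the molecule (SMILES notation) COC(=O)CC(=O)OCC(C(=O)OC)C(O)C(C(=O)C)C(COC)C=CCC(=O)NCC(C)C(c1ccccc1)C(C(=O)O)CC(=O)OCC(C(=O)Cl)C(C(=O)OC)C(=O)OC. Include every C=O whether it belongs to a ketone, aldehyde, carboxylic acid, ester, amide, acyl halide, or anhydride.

CH3OOC: ester, 1 C=O (running total 1).
CH2COOCH2: ester, 1 C=O (running total 2).
CH(COOCH3): ester, 1 C=O (running total 3).
CH(COCH3): ketone, 1 C=O (running total 4).
CH2CONHCH2: amide, 1 C=O (running total 5).
CH(COOH): carboxylic acid, 1 C=O (running total 6).
CH2COOCH2: ester, 1 C=O (running total 7).
CH(COCl): acyl halide, 1 C=O (running total 8).
CH(COOCH3): ester, 1 C=O (running total 9).
COOCH3: ester, 1 C=O (running total 10).

10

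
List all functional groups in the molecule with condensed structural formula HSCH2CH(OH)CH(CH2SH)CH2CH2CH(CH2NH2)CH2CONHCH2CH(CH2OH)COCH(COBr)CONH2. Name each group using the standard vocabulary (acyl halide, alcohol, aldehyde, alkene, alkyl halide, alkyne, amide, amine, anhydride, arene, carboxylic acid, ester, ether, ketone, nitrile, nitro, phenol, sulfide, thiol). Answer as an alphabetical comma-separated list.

acyl halide, alcohol, amide, amine, ketone, thiol

Working along the chain:
  HSCH2: –SH on an sp³ carbon → thiol.
  CH(OH): –OH on an sp³ carbon → alcohol (secondary).
  CH(CH2SH): pendant –CH2SH → thiol.
  CH(CH2NH2): pendant –CH2NH2: N on sp³ C, no adjacent C=O → amine.
  CH2CONHCH2: –C(=O)–N– linkage → amide (the N is not an amine).
  CH(CH2OH): pendant –CH2OH on an sp³ backbone C → alcohol.
  CO: –C(=O)– with carbon on both sides → ketone.
  CH(COBr): pendant –C(=O)X: carbonyl C bonded to C and halogen → acyl halide.
  CONH2: –C(=O)NH2: carbonyl C bonded to C and to N → amide (the N is not a separate amine).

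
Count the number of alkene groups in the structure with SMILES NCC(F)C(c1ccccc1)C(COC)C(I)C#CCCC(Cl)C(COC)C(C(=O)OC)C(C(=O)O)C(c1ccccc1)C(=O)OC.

0

–NH2 on an sp³ carbon with no adjacent C=O → amine.
halogen on an sp³ carbon → alkyl halide.
pendant –C6H5: benzene ring → arene.
pendant –CH2OCH3: C–O–C linkage → ether.
halogen on an sp³ carbon → alkyl halide.
C≡C triple bond → alkyne.
halogen on an sp³ carbon → alkyl halide.
pendant –CH2OCH3: C–O–C linkage → ether.
pendant –COOCH3: carbonyl C bonded to C and –OCH3 → ester.
pendant –COOH: carbonyl C bonded to C and –OH → carboxylic acid.
pendant –C6H5: benzene ring → arene.
–C(=O)OCH3: carbonyl C bonded to C and to –OCH3 → ester (not ketone + ether).
No segment is a alkene: CH(C6H5) is arene, not alkene; C≡C is alkyne, not alkene; CH(C6H5) is arene, not alkene. → 0.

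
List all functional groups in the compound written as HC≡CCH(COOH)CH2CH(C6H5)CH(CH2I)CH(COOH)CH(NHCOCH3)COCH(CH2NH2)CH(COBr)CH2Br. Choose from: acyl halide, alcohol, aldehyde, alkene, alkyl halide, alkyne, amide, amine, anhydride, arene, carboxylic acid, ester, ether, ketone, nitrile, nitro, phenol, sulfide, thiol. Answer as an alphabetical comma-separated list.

acyl halide, alkyl halide, alkyne, amide, amine, arene, carboxylic acid, ketone

C≡C triple bond → alkyne.
pendant –COOH: carbonyl C bonded to C and –OH → carboxylic acid.
pendant –C6H5: benzene ring → arene.
pendant –CH2X: halogen on sp³ carbon → alkyl halide.
pendant –COOH: carbonyl C bonded to C and –OH → carboxylic acid.
pendant –NHC(=O)CH3: N bonded to a carbonyl → amide (not amine).
–C(=O)– with carbon on both sides → ketone.
pendant –CH2NH2: N on sp³ C, no adjacent C=O → amine.
pendant –C(=O)X: carbonyl C bonded to C and halogen → acyl halide.
halogen on an sp³ carbon → alkyl halide.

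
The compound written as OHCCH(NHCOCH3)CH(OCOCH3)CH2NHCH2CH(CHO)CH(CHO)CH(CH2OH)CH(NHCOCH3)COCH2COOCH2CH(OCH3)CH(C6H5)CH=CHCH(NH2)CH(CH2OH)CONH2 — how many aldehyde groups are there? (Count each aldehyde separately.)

Taking each segment in turn:
  OHC: terminal –CHO: carbonyl C bonded to H and C → aldehyde.
  CH(NHCOCH3): pendant –NHC(=O)CH3: N bonded to a carbonyl → amide (not amine).
  CH(OCOCH3): pendant –OC(=O)CH3: an acyloxy group → ester.
  CH2NHCH2: C–N–C with sp³ carbons and no adjacent C=O → amine (secondary).
  CH(CHO): pendant –CHO: carbonyl C bonded to C and H → aldehyde.
  CH(CHO): pendant –CHO: carbonyl C bonded to C and H → aldehyde.
  CH(CH2OH): pendant –CH2OH on an sp³ backbone C → alcohol.
  CH(NHCOCH3): pendant –NHC(=O)CH3: N bonded to a carbonyl → amide (not amine).
  CO: –C(=O)– with carbon on both sides → ketone.
  CH2COOCH2: –C(=O)–O–C with C on the carbonyl side → ester.
  CH(OCH3): pendant –OCH3: C–O–C with sp³ C, no adjacent C=O → ether.
  CH(C6H5): pendant –C6H5: benzene ring → arene.
  CH=CH: C=C double bond → alkene.
  CH(NH2): –NH2 on an sp³ carbon with no adjacent C=O → amine.
  CH(CH2OH): pendant –CH2OH on an sp³ backbone C → alcohol.
  CONH2: –C(=O)NH2: carbonyl C bonded to C and to N → amide (the N is not a separate amine).
Aldehyde appears at: OHC, CH(CHO), CH(CHO) → 3.

3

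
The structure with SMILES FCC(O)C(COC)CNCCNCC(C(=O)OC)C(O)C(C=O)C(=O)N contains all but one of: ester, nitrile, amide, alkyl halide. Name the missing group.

alkyl halide: present (FCH2 — halogen on an sp³ carbon → alkyl halide).
amide: present (CONH2 — –C(=O)NH2: carbonyl C bonded to C and to N → amide (the N is not a separate amine)).
ester: present (CH(COOCH3) — pendant –COOCH3: carbonyl C bonded to C and –OCH3 → ester).
nitrile: no segment matches this pattern.

nitrile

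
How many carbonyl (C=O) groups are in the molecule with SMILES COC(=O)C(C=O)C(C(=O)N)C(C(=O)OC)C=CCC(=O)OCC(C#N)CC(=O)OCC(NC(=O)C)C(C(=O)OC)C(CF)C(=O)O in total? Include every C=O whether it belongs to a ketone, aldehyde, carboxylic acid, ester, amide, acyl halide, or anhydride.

9

CH3OOC: ester, 1 C=O (running total 1).
CH(CHO): aldehyde, 1 C=O (running total 2).
CH(CONH2): amide, 1 C=O (running total 3).
CH(COOCH3): ester, 1 C=O (running total 4).
CH2COOCH2: ester, 1 C=O (running total 5).
CH2COOCH2: ester, 1 C=O (running total 6).
CH(NHCOCH3): amide, 1 C=O (running total 7).
CH(COOCH3): ester, 1 C=O (running total 8).
COOH: carboxylic acid, 1 C=O (running total 9).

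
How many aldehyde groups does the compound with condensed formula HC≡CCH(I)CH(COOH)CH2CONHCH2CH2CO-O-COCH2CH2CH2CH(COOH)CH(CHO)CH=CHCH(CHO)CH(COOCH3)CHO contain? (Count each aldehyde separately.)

Working along the chain:
  HC≡C: C≡C triple bond → alkyne.
  CH(I): halogen on an sp³ carbon → alkyl halide.
  CH(COOH): pendant –COOH: carbonyl C bonded to C and –OH → carboxylic acid.
  CH2CONHCH2: –C(=O)–N– linkage → amide (the N is not an amine).
  CH2CO-O-COCH2: two acyl groups sharing one oxygen, –C(=O)–O–C(=O)– → anhydride.
  CH(COOH): pendant –COOH: carbonyl C bonded to C and –OH → carboxylic acid.
  CH(CHO): pendant –CHO: carbonyl C bonded to C and H → aldehyde.
  CH=CH: C=C double bond → alkene.
  CH(CHO): pendant –CHO: carbonyl C bonded to C and H → aldehyde.
  CH(COOCH3): pendant –COOCH3: carbonyl C bonded to C and –OCH3 → ester.
  CHO: terminal –CHO: carbonyl C bonded to H and C → aldehyde.
Aldehyde appears at: CH(CHO), CH(CHO), CHO → 3.

3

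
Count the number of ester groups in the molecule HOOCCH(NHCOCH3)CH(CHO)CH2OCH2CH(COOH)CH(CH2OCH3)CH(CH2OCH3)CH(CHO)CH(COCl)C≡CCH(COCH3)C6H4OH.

Working along the chain:
  HOOC: –COOH: carbonyl C bonded to –OH and C → carboxylic acid (the –OH is not a separate alcohol).
  CH(NHCOCH3): pendant –NHC(=O)CH3: N bonded to a carbonyl → amide (not amine).
  CH(CHO): pendant –CHO: carbonyl C bonded to C and H → aldehyde.
  CH2OCH2: C–O–C with sp³ carbons on both sides and no adjacent C=O → ether.
  CH(COOH): pendant –COOH: carbonyl C bonded to C and –OH → carboxylic acid.
  CH(CH2OCH3): pendant –CH2OCH3: C–O–C linkage → ether.
  CH(CH2OCH3): pendant –CH2OCH3: C–O–C linkage → ether.
  CH(CHO): pendant –CHO: carbonyl C bonded to C and H → aldehyde.
  CH(COCl): pendant –C(=O)X: carbonyl C bonded to C and halogen → acyl halide.
  C≡C: C≡C triple bond → alkyne.
  CH(COCH3): pendant –COCH3: carbonyl C bonded to two carbons → ketone.
  C6H4OH: –OH attached directly to an aromatic ring → phenol (not alcohol); the ring itself is an arene.
No segment is a ester: HOOC is carboxylic acid, not ester; CH2OCH2 is ether, not ester; CH(COOH) is carboxylic acid, not ester. → 0.

0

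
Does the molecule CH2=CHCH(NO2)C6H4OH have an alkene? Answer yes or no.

yes

C=C double bond → alkene.
–NO2 on an sp³ carbon → nitro (the N=O is not a carbonyl).
–OH attached directly to an aromatic ring → phenol (not alcohol); the ring itself is an arene.
The CH2=CH segment supplies the alkene: C=C double bond → alkene.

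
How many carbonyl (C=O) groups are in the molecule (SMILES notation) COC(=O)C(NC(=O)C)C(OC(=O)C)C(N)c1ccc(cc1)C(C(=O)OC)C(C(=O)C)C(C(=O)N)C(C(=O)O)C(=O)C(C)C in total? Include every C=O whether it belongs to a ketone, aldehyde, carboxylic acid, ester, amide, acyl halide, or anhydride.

8

CH3OOC: ester, 1 C=O (running total 1).
CH(NHCOCH3): amide, 1 C=O (running total 2).
CH(OCOCH3): ester, 1 C=O (running total 3).
CH(COOCH3): ester, 1 C=O (running total 4).
CH(COCH3): ketone, 1 C=O (running total 5).
CH(CONH2): amide, 1 C=O (running total 6).
CH(COOH): carboxylic acid, 1 C=O (running total 7).
CO: ketone, 1 C=O (running total 8).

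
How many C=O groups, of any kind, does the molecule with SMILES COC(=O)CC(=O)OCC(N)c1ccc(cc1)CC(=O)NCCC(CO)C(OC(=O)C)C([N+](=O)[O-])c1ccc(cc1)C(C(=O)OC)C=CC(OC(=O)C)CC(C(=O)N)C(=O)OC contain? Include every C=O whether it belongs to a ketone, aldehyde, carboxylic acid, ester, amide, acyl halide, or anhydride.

CH3OOC: ester, 1 C=O (running total 1).
CH2COOCH2: ester, 1 C=O (running total 2).
CH2CONHCH2: amide, 1 C=O (running total 3).
CH(OCOCH3): ester, 1 C=O (running total 4).
CH(COOCH3): ester, 1 C=O (running total 5).
CH(OCOCH3): ester, 1 C=O (running total 6).
CH(CONH2): amide, 1 C=O (running total 7).
COOCH3: ester, 1 C=O (running total 8).

8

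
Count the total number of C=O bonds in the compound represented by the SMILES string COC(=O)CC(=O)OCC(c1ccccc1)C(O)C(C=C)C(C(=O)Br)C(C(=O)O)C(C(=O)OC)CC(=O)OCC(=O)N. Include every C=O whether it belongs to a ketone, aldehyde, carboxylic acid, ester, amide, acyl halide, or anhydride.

7

CH3OOC: ester, 1 C=O (running total 1).
CH2COOCH2: ester, 1 C=O (running total 2).
CH(COBr): acyl halide, 1 C=O (running total 3).
CH(COOH): carboxylic acid, 1 C=O (running total 4).
CH(COOCH3): ester, 1 C=O (running total 5).
CH2COOCH2: ester, 1 C=O (running total 6).
CONH2: amide, 1 C=O (running total 7).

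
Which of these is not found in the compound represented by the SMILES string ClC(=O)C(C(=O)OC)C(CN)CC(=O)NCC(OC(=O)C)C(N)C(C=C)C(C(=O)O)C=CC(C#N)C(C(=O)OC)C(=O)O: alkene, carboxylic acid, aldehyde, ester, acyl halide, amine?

aldehyde

amine: present (CH(CH2NH2) — pendant –CH2NH2: N on sp³ C, no adjacent C=O → amine).
carboxylic acid: present (CH(COOH) — pendant –COOH: carbonyl C bonded to C and –OH → carboxylic acid).
acyl halide: present (ClCO — –C(=O)Cl: carbonyl C bonded to C and to a halogen → acyl halide (not alkyl halide)).
alkene: present (CH(CH=CH2) — pendant –CH=CH2: C=C double bond → alkene).
ester: present (CH(COOCH3) — pendant –COOCH3: carbonyl C bonded to C and –OCH3 → ester).
aldehyde: absent. In each of CH(COOH) and COOH, the carbonyl carbon bears –OH, not –H, so it is a carboxylic acid.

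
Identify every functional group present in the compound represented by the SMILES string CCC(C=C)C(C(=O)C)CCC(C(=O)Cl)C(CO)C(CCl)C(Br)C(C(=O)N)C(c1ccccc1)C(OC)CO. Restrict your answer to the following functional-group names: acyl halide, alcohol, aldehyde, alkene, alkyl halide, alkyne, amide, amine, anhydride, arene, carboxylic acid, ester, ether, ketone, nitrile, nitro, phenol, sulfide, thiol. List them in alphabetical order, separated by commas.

acyl halide, alcohol, alkene, alkyl halide, amide, arene, ether, ketone

pendant –CH=CH2: C=C double bond → alkene.
pendant –COCH3: carbonyl C bonded to two carbons → ketone.
pendant –C(=O)X: carbonyl C bonded to C and halogen → acyl halide.
pendant –CH2OH on an sp³ backbone C → alcohol.
pendant –CH2X: halogen on sp³ carbon → alkyl halide.
halogen on an sp³ carbon → alkyl halide.
pendant –CONH2: carbonyl C bonded to C and N → amide.
pendant –C6H5: benzene ring → arene.
pendant –OCH3: C–O–C with sp³ C, no adjacent C=O → ether.
–OH on an sp³ carbon → alcohol.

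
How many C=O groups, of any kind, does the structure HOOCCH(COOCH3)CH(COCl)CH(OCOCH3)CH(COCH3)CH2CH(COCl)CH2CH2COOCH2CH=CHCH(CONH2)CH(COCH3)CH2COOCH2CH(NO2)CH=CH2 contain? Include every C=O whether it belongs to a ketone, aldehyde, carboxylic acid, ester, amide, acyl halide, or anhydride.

HOOC: carboxylic acid, 1 C=O (running total 1).
CH(COOCH3): ester, 1 C=O (running total 2).
CH(COCl): acyl halide, 1 C=O (running total 3).
CH(OCOCH3): ester, 1 C=O (running total 4).
CH(COCH3): ketone, 1 C=O (running total 5).
CH(COCl): acyl halide, 1 C=O (running total 6).
CH2COOCH2: ester, 1 C=O (running total 7).
CH(CONH2): amide, 1 C=O (running total 8).
CH(COCH3): ketone, 1 C=O (running total 9).
CH2COOCH2: ester, 1 C=O (running total 10).

10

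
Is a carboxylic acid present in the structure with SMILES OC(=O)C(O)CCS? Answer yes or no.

yes

Reading the structure from left to right:
  HOOC: –COOH: carbonyl C bonded to –OH and C → carboxylic acid (the –OH is not a separate alcohol).
  CH(OH): –OH on an sp³ carbon → alcohol (secondary).
  CH2SH: –SH on an sp³ carbon → thiol.
The HOOC segment supplies the carboxylic acid: –COOH: carbonyl C bonded to –OH and C → carboxylic acid (the –OH is not a separate alcohol).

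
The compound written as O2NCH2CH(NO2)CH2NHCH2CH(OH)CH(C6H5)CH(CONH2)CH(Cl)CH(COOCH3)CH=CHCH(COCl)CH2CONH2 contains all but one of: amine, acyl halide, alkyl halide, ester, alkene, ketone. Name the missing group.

alkyl halide: present (CH(Cl) — halogen on an sp³ carbon → alkyl halide).
amine: present (CH2NHCH2 — C–N–C with sp³ carbons and no adjacent C=O → amine (secondary)).
acyl halide: present (CH(COCl) — pendant –C(=O)X: carbonyl C bonded to C and halogen → acyl halide).
alkene: present (CH=CH — C=C double bond → alkene).
ester: present (CH(COOCH3) — pendant –COOCH3: carbonyl C bonded to C and –OCH3 → ester).
ketone: absent. In CH(COOCH3), the C=O is bonded to an –O–C group, which defines an ester, not a ketone. In each of CH(CONH2) and CONH2, the C=O is bonded to nitrogen, which defines an amide, not a ketone. In CH(COCl), the C=O is bonded to a halogen, which defines an acyl halide, not a ketone.

ketone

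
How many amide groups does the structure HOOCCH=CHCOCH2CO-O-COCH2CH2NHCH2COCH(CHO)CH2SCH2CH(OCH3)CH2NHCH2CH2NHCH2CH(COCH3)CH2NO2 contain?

0

–COOH: carbonyl C bonded to –OH and C → carboxylic acid (the –OH is not a separate alcohol).
C=C double bond → alkene.
–C(=O)– with carbon on both sides → ketone.
two acyl groups sharing one oxygen, –C(=O)–O–C(=O)– → anhydride.
C–N–C with sp³ carbons and no adjacent C=O → amine (secondary).
–C(=O)– with carbon on both sides → ketone.
pendant –CHO: carbonyl C bonded to C and H → aldehyde.
C–S–C linkage → sulfide (thioether).
pendant –OCH3: C–O–C with sp³ C, no adjacent C=O → ether.
C–N–C with sp³ carbons and no adjacent C=O → amine (secondary).
C–N–C with sp³ carbons and no adjacent C=O → amine (secondary).
pendant –COCH3: carbonyl C bonded to two carbons → ketone.
–NO2 on carbon → nitro group.
No segment is a amide: CH2NHCH2 is amine, not amide; CH2NHCH2 is amine, not amide; CH2NHCH2 is amine, not amide. → 0.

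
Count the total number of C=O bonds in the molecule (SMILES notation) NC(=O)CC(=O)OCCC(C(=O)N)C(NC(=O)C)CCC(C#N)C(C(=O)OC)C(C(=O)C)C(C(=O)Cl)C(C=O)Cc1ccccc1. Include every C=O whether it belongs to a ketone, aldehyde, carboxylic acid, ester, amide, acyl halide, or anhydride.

H2NCO: amide, 1 C=O (running total 1).
CH2COOCH2: ester, 1 C=O (running total 2).
CH(CONH2): amide, 1 C=O (running total 3).
CH(NHCOCH3): amide, 1 C=O (running total 4).
CH(COOCH3): ester, 1 C=O (running total 5).
CH(COCH3): ketone, 1 C=O (running total 6).
CH(COCl): acyl halide, 1 C=O (running total 7).
CH(CHO): aldehyde, 1 C=O (running total 8).

8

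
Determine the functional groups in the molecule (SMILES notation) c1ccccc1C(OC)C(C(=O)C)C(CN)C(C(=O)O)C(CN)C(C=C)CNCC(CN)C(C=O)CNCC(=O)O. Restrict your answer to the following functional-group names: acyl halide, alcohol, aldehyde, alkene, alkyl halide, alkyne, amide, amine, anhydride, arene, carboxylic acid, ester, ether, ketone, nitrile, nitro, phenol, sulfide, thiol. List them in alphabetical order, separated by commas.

aldehyde, alkene, amine, arene, carboxylic acid, ether, ketone

Reading the structure from left to right:
  C6H5: C6H5– phenyl ring → arene.
  CH(OCH3): pendant –OCH3: C–O–C with sp³ C, no adjacent C=O → ether.
  CH(COCH3): pendant –COCH3: carbonyl C bonded to two carbons → ketone.
  CH(CH2NH2): pendant –CH2NH2: N on sp³ C, no adjacent C=O → amine.
  CH(COOH): pendant –COOH: carbonyl C bonded to C and –OH → carboxylic acid.
  CH(CH2NH2): pendant –CH2NH2: N on sp³ C, no adjacent C=O → amine.
  CH(CH=CH2): pendant –CH=CH2: C=C double bond → alkene.
  CH2NHCH2: C–N–C with sp³ carbons and no adjacent C=O → amine (secondary).
  CH(CH2NH2): pendant –CH2NH2: N on sp³ C, no adjacent C=O → amine.
  CH(CHO): pendant –CHO: carbonyl C bonded to C and H → aldehyde.
  CH2NHCH2: C–N–C with sp³ carbons and no adjacent C=O → amine (secondary).
  COOH: –COOH: carbonyl C bonded to –OH and C → carboxylic acid (the –OH is not a separate alcohol).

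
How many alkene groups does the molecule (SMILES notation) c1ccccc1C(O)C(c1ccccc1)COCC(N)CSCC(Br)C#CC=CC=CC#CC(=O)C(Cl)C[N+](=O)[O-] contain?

2

Reading the structure from left to right:
  C6H5: C6H5– phenyl ring → arene.
  CH(OH): –OH on an sp³ carbon → alcohol (secondary).
  CH(C6H5): pendant –C6H5: benzene ring → arene.
  CH2OCH2: C–O–C with sp³ carbons on both sides and no adjacent C=O → ether.
  CH(NH2): –NH2 on an sp³ carbon with no adjacent C=O → amine.
  CH2SCH2: C–S–C linkage → sulfide (thioether).
  CH(Br): halogen on an sp³ carbon → alkyl halide.
  C≡C: C≡C triple bond → alkyne.
  CH=CH: C=C double bond → alkene.
  CH=CH: C=C double bond → alkene.
  C≡C: C≡C triple bond → alkyne.
  CO: –C(=O)– with carbon on both sides → ketone.
  CH(Cl): halogen on an sp³ carbon → alkyl halide.
  CH2NO2: –NO2 on carbon → nitro group.
Alkene appears at: CH=CH, CH=CH → 2.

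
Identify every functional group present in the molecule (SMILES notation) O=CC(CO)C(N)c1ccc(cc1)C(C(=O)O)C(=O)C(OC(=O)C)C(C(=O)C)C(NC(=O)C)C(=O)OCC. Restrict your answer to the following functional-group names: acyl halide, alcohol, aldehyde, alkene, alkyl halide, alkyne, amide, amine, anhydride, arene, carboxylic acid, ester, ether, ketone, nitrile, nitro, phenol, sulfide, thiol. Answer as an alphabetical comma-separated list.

alcohol, aldehyde, amide, amine, arene, carboxylic acid, ester, ketone

terminal –CHO: carbonyl C bonded to H and C → aldehyde.
pendant –CH2OH on an sp³ backbone C → alcohol.
–NH2 on an sp³ carbon with no adjacent C=O → amine.
para-disubstituted benzene ring → arene.
pendant –COOH: carbonyl C bonded to C and –OH → carboxylic acid.
–C(=O)– with carbon on both sides → ketone.
pendant –OC(=O)CH3: an acyloxy group → ester.
pendant –COCH3: carbonyl C bonded to two carbons → ketone.
pendant –NHC(=O)CH3: N bonded to a carbonyl → amide (not amine).
–C(=O)OCH2CH3: carbonyl C bonded to C and to –OEt → ester.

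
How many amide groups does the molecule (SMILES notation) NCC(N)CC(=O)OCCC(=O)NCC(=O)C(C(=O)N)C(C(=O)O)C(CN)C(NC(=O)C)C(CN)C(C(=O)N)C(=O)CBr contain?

Reading the structure from left to right:
  H2NCH2: –NH2 on an sp³ carbon with no adjacent C=O → amine.
  CH(NH2): –NH2 on an sp³ carbon with no adjacent C=O → amine.
  CH2COOCH2: –C(=O)–O–C with C on the carbonyl side → ester.
  CH2CONHCH2: –C(=O)–N– linkage → amide (the N is not an amine).
  CO: –C(=O)– with carbon on both sides → ketone.
  CH(CONH2): pendant –CONH2: carbonyl C bonded to C and N → amide.
  CH(COOH): pendant –COOH: carbonyl C bonded to C and –OH → carboxylic acid.
  CH(CH2NH2): pendant –CH2NH2: N on sp³ C, no adjacent C=O → amine.
  CH(NHCOCH3): pendant –NHC(=O)CH3: N bonded to a carbonyl → amide (not amine).
  CH(CH2NH2): pendant –CH2NH2: N on sp³ C, no adjacent C=O → amine.
  CH(CONH2): pendant –CONH2: carbonyl C bonded to C and N → amide.
  CO: –C(=O)– with carbon on both sides → ketone.
  CH2Br: halogen on an sp³ carbon → alkyl halide.
Amide appears at: CH2CONHCH2, CH(CONH2), CH(NHCOCH3), CH(CONH2) → 4.

4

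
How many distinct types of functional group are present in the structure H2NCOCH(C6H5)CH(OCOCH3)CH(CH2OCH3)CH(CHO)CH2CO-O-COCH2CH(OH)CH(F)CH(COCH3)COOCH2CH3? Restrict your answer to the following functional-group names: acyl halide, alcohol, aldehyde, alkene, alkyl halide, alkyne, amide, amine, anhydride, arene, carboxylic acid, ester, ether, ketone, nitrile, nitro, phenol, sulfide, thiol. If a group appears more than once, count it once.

9

–C(=O)NH2: carbonyl C bonded to C and to N → amide (the N is not a separate amine).
pendant –C6H5: benzene ring → arene.
pendant –OC(=O)CH3: an acyloxy group → ester.
pendant –CH2OCH3: C–O–C linkage → ether.
pendant –CHO: carbonyl C bonded to C and H → aldehyde.
two acyl groups sharing one oxygen, –C(=O)–O–C(=O)– → anhydride.
–OH on an sp³ carbon → alcohol (secondary).
halogen on an sp³ carbon → alkyl halide.
pendant –COCH3: carbonyl C bonded to two carbons → ketone.
–C(=O)OCH2CH3: carbonyl C bonded to C and to –OEt → ester.
Distinct types present: alcohol, aldehyde, alkyl halide, amide, anhydride, arene, ester, ether, ketone.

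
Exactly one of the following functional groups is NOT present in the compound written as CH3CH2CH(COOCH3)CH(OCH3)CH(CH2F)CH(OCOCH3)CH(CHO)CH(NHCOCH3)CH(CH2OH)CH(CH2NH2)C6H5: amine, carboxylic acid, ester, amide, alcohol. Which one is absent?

ester: present (CH(COOCH3) — pendant –COOCH3: carbonyl C bonded to C and –OCH3 → ester).
amide: present (CH(NHCOCH3) — pendant –NHC(=O)CH3: N bonded to a carbonyl → amide (not amine)).
alcohol: present (CH(CH2OH) — pendant –CH2OH on an sp³ backbone C → alcohol).
amine: present (CH(CH2NH2) — pendant –CH2NH2: N on sp³ C, no adjacent C=O → amine).
carboxylic acid: absent. In each of CH(COOCH3) and CH(OCOCH3), the acyl oxygen is bonded to carbon (–O–C), not to H, so this is an ester. In CH(NHCOCH3), the carbonyl is bonded to nitrogen, not to –OH; that is an amide.

carboxylic acid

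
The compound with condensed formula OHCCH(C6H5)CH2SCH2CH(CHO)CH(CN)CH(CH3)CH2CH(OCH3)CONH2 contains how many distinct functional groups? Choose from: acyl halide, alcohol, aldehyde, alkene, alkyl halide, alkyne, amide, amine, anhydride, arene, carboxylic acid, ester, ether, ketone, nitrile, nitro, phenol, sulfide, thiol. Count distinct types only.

Taking each segment in turn:
  OHC: terminal –CHO: carbonyl C bonded to H and C → aldehyde.
  CH(C6H5): pendant –C6H5: benzene ring → arene.
  CH2SCH2: C–S–C linkage → sulfide (thioether).
  CH(CHO): pendant –CHO: carbonyl C bonded to C and H → aldehyde.
  CH(CN): pendant –C≡N: nitrile.
  CH(OCH3): pendant –OCH3: C–O–C with sp³ C, no adjacent C=O → ether.
  CONH2: –C(=O)NH2: carbonyl C bonded to C and to N → amide (the N is not a separate amine).
Distinct types present: aldehyde, amide, arene, ether, nitrile, sulfide.

6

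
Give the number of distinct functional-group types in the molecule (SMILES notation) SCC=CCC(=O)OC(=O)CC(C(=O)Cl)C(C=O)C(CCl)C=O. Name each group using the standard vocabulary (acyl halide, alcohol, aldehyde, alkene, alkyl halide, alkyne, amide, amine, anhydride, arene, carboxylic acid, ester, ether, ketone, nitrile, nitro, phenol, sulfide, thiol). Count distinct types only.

Reading the structure from left to right:
  HSCH2: –SH on an sp³ carbon → thiol.
  CH=CH: C=C double bond → alkene.
  CH2CO-O-COCH2: two acyl groups sharing one oxygen, –C(=O)–O–C(=O)– → anhydride.
  CH(COCl): pendant –C(=O)X: carbonyl C bonded to C and halogen → acyl halide.
  CH(CHO): pendant –CHO: carbonyl C bonded to C and H → aldehyde.
  CH(CH2Cl): pendant –CH2X: halogen on sp³ carbon → alkyl halide.
  CHO: terminal –CHO: carbonyl C bonded to H and C → aldehyde.
Distinct types present: acyl halide, aldehyde, alkene, alkyl halide, anhydride, thiol.

6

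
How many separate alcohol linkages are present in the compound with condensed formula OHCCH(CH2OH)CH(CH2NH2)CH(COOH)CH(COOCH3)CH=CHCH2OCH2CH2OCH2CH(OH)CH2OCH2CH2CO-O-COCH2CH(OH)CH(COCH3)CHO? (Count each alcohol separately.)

Taking each segment in turn:
  OHC: terminal –CHO: carbonyl C bonded to H and C → aldehyde.
  CH(CH2OH): pendant –CH2OH on an sp³ backbone C → alcohol.
  CH(CH2NH2): pendant –CH2NH2: N on sp³ C, no adjacent C=O → amine.
  CH(COOH): pendant –COOH: carbonyl C bonded to C and –OH → carboxylic acid.
  CH(COOCH3): pendant –COOCH3: carbonyl C bonded to C and –OCH3 → ester.
  CH=CH: C=C double bond → alkene.
  CH2OCH2: C–O–C with sp³ carbons on both sides and no adjacent C=O → ether.
  CH2OCH2: C–O–C with sp³ carbons on both sides and no adjacent C=O → ether.
  CH(OH): –OH on an sp³ carbon → alcohol (secondary).
  CH2OCH2: C–O–C with sp³ carbons on both sides and no adjacent C=O → ether.
  CH2CO-O-COCH2: two acyl groups sharing one oxygen, –C(=O)–O–C(=O)– → anhydride.
  CH(OH): –OH on an sp³ carbon → alcohol (secondary).
  CH(COCH3): pendant –COCH3: carbonyl C bonded to two carbons → ketone.
  CHO: terminal –CHO: carbonyl C bonded to H and C → aldehyde.
Alcohol appears at: CH(CH2OH), CH(OH), CH(OH) → 3.

3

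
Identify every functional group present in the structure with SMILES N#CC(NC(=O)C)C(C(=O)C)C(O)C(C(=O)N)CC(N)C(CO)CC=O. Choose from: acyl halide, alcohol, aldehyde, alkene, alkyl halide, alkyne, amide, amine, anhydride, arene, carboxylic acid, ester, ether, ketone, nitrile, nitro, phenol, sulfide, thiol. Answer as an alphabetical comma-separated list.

Working along the chain:
  N≡C: N≡C–: carbon triple-bonded to nitrogen → nitrile.
  CH(NHCOCH3): pendant –NHC(=O)CH3: N bonded to a carbonyl → amide (not amine).
  CH(COCH3): pendant –COCH3: carbonyl C bonded to two carbons → ketone.
  CH(OH): –OH on an sp³ carbon → alcohol (secondary).
  CH(CONH2): pendant –CONH2: carbonyl C bonded to C and N → amide.
  CH(NH2): –NH2 on an sp³ carbon with no adjacent C=O → amine.
  CH(CH2OH): pendant –CH2OH on an sp³ backbone C → alcohol.
  CHO: terminal –CHO: carbonyl C bonded to H and C → aldehyde.

alcohol, aldehyde, amide, amine, ketone, nitrile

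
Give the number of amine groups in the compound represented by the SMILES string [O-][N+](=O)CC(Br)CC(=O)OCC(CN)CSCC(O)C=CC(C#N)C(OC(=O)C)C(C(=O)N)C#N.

1

Working along the chain:
  O2NCH2: –NO2 on carbon → nitro group.
  CH(Br): halogen on an sp³ carbon → alkyl halide.
  CH2COOCH2: –C(=O)–O–C with C on the carbonyl side → ester.
  CH(CH2NH2): pendant –CH2NH2: N on sp³ C, no adjacent C=O → amine.
  CH2SCH2: C–S–C linkage → sulfide (thioether).
  CH(OH): –OH on an sp³ carbon → alcohol (secondary).
  CH=CH: C=C double bond → alkene.
  CH(CN): pendant –C≡N: nitrile.
  CH(OCOCH3): pendant –OC(=O)CH3: an acyloxy group → ester.
  CH(CONH2): pendant –CONH2: carbonyl C bonded to C and N → amide.
  CN: –C≡N: carbon triple-bonded to nitrogen → nitrile.
Amine appears at: CH(CH2NH2) → 1.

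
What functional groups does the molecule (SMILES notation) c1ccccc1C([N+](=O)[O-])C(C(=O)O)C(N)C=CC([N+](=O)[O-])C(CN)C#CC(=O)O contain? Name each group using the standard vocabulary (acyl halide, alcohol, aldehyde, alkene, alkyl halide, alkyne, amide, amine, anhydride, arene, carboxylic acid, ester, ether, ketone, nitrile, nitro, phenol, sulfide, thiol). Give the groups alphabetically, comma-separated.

Working along the chain:
  C6H5: C6H5– phenyl ring → arene.
  CH(NO2): –NO2 on an sp³ carbon → nitro (the N=O is not a carbonyl).
  CH(COOH): pendant –COOH: carbonyl C bonded to C and –OH → carboxylic acid.
  CH(NH2): –NH2 on an sp³ carbon with no adjacent C=O → amine.
  CH=CH: C=C double bond → alkene.
  CH(NO2): –NO2 on an sp³ carbon → nitro (the N=O is not a carbonyl).
  CH(CH2NH2): pendant –CH2NH2: N on sp³ C, no adjacent C=O → amine.
  C≡C: C≡C triple bond → alkyne.
  COOH: –COOH: carbonyl C bonded to –OH and C → carboxylic acid (the –OH is not a separate alcohol).

alkene, alkyne, amine, arene, carboxylic acid, nitro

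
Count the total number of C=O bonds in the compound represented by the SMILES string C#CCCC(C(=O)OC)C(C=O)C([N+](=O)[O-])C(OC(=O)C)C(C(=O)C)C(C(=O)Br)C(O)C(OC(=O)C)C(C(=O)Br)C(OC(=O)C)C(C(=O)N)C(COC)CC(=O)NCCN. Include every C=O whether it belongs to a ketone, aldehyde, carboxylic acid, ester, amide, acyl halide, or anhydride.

CH(COOCH3): ester, 1 C=O (running total 1).
CH(CHO): aldehyde, 1 C=O (running total 2).
CH(OCOCH3): ester, 1 C=O (running total 3).
CH(COCH3): ketone, 1 C=O (running total 4).
CH(COBr): acyl halide, 1 C=O (running total 5).
CH(OCOCH3): ester, 1 C=O (running total 6).
CH(COBr): acyl halide, 1 C=O (running total 7).
CH(OCOCH3): ester, 1 C=O (running total 8).
CH(CONH2): amide, 1 C=O (running total 9).
CH2CONHCH2: amide, 1 C=O (running total 10).

10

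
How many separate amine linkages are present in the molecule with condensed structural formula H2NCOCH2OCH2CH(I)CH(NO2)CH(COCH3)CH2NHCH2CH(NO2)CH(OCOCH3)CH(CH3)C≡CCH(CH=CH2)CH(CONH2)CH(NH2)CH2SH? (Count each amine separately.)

–C(=O)NH2: carbonyl C bonded to C and to N → amide (the N is not a separate amine).
C–O–C with sp³ carbons on both sides and no adjacent C=O → ether.
halogen on an sp³ carbon → alkyl halide.
–NO2 on an sp³ carbon → nitro (the N=O is not a carbonyl).
pendant –COCH3: carbonyl C bonded to two carbons → ketone.
C–N–C with sp³ carbons and no adjacent C=O → amine (secondary).
–NO2 on an sp³ carbon → nitro (the N=O is not a carbonyl).
pendant –OC(=O)CH3: an acyloxy group → ester.
C≡C triple bond → alkyne.
pendant –CH=CH2: C=C double bond → alkene.
pendant –CONH2: carbonyl C bonded to C and N → amide.
–NH2 on an sp³ carbon with no adjacent C=O → amine.
–SH on an sp³ carbon → thiol.
Amine appears at: CH2NHCH2, CH(NH2) → 2.

2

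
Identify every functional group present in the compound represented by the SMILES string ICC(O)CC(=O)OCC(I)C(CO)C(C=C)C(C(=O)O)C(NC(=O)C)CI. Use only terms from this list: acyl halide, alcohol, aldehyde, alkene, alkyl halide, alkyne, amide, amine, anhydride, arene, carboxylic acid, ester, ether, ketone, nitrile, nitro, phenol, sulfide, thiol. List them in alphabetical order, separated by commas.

alcohol, alkene, alkyl halide, amide, carboxylic acid, ester

halogen on an sp³ carbon → alkyl halide.
–OH on an sp³ carbon → alcohol (secondary).
–C(=O)–O–C with C on the carbonyl side → ester.
halogen on an sp³ carbon → alkyl halide.
pendant –CH2OH on an sp³ backbone C → alcohol.
pendant –CH=CH2: C=C double bond → alkene.
pendant –COOH: carbonyl C bonded to C and –OH → carboxylic acid.
pendant –NHC(=O)CH3: N bonded to a carbonyl → amide (not amine).
halogen on an sp³ carbon → alkyl halide.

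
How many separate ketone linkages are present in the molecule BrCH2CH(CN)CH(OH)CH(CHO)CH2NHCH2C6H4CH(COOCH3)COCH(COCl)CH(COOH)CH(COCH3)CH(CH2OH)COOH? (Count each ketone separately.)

2

halogen on an sp³ carbon → alkyl halide.
pendant –C≡N: nitrile.
–OH on an sp³ carbon → alcohol (secondary).
pendant –CHO: carbonyl C bonded to C and H → aldehyde.
C–N–C with sp³ carbons and no adjacent C=O → amine (secondary).
para-disubstituted benzene ring → arene.
pendant –COOCH3: carbonyl C bonded to C and –OCH3 → ester.
–C(=O)– with carbon on both sides → ketone.
pendant –C(=O)X: carbonyl C bonded to C and halogen → acyl halide.
pendant –COOH: carbonyl C bonded to C and –OH → carboxylic acid.
pendant –COCH3: carbonyl C bonded to two carbons → ketone.
pendant –CH2OH on an sp³ backbone C → alcohol.
–COOH: carbonyl C bonded to –OH and C → carboxylic acid (the –OH is not a separate alcohol).
Ketone appears at: CO, CH(COCH3) → 2.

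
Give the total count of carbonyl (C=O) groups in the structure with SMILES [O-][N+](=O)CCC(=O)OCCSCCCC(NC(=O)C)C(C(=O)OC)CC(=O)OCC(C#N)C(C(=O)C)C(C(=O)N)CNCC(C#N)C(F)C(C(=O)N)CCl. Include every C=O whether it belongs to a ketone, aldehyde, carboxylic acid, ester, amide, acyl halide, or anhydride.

CH2COOCH2: ester, 1 C=O (running total 1).
CH(NHCOCH3): amide, 1 C=O (running total 2).
CH(COOCH3): ester, 1 C=O (running total 3).
CH2COOCH2: ester, 1 C=O (running total 4).
CH(COCH3): ketone, 1 C=O (running total 5).
CH(CONH2): amide, 1 C=O (running total 6).
CH(CONH2): amide, 1 C=O (running total 7).

7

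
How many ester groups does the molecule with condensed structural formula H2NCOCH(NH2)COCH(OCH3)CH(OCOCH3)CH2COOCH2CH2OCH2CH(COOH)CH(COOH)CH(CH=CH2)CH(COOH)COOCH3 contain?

Working along the chain:
  H2NCO: –C(=O)NH2: carbonyl C bonded to C and to N → amide (the N is not a separate amine).
  CH(NH2): –NH2 on an sp³ carbon with no adjacent C=O → amine.
  CO: –C(=O)– with carbon on both sides → ketone.
  CH(OCH3): pendant –OCH3: C–O–C with sp³ C, no adjacent C=O → ether.
  CH(OCOCH3): pendant –OC(=O)CH3: an acyloxy group → ester.
  CH2COOCH2: –C(=O)–O–C with C on the carbonyl side → ester.
  CH2OCH2: C–O–C with sp³ carbons on both sides and no adjacent C=O → ether.
  CH(COOH): pendant –COOH: carbonyl C bonded to C and –OH → carboxylic acid.
  CH(COOH): pendant –COOH: carbonyl C bonded to C and –OH → carboxylic acid.
  CH(CH=CH2): pendant –CH=CH2: C=C double bond → alkene.
  CH(COOH): pendant –COOH: carbonyl C bonded to C and –OH → carboxylic acid.
  COOCH3: –C(=O)OCH3: carbonyl C bonded to C and to –OCH3 → ester (not ketone + ether).
Ester appears at: CH(OCOCH3), CH2COOCH2, COOCH3 → 3.

3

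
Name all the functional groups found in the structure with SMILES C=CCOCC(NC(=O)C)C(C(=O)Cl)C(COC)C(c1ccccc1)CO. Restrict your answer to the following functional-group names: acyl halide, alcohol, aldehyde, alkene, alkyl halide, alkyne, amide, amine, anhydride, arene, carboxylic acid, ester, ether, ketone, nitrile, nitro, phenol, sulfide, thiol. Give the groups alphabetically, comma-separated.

Taking each segment in turn:
  CH2=CH: C=C double bond → alkene.
  CH2OCH2: C–O–C with sp³ carbons on both sides and no adjacent C=O → ether.
  CH(NHCOCH3): pendant –NHC(=O)CH3: N bonded to a carbonyl → amide (not amine).
  CH(COCl): pendant –C(=O)X: carbonyl C bonded to C and halogen → acyl halide.
  CH(CH2OCH3): pendant –CH2OCH3: C–O–C linkage → ether.
  CH(C6H5): pendant –C6H5: benzene ring → arene.
  CH2OH: –OH on an sp³ carbon → alcohol.

acyl halide, alcohol, alkene, amide, arene, ether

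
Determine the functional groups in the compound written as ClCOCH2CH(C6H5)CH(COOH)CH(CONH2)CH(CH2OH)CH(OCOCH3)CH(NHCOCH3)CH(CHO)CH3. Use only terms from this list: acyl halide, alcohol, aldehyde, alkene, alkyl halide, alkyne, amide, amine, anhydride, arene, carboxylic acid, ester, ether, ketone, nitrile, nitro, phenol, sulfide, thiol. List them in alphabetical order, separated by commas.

acyl halide, alcohol, aldehyde, amide, arene, carboxylic acid, ester

Reading the structure from left to right:
  ClCO: –C(=O)Cl: carbonyl C bonded to C and to a halogen → acyl halide (not alkyl halide).
  CH(C6H5): pendant –C6H5: benzene ring → arene.
  CH(COOH): pendant –COOH: carbonyl C bonded to C and –OH → carboxylic acid.
  CH(CONH2): pendant –CONH2: carbonyl C bonded to C and N → amide.
  CH(CH2OH): pendant –CH2OH on an sp³ backbone C → alcohol.
  CH(OCOCH3): pendant –OC(=O)CH3: an acyloxy group → ester.
  CH(NHCOCH3): pendant –NHC(=O)CH3: N bonded to a carbonyl → amide (not amine).
  CH(CHO): pendant –CHO: carbonyl C bonded to C and H → aldehyde.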